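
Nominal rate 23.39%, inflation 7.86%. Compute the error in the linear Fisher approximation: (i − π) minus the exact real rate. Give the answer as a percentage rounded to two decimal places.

Approximate: r ≈ 23.390% − 7.860% = 15.5300%
Exact: (1 + 0.2339)/(1 + 0.0786) − 1 = 14.3983%
Error = 15.5300% − 14.3983% = 1.1317% → 1.13%.

1.13%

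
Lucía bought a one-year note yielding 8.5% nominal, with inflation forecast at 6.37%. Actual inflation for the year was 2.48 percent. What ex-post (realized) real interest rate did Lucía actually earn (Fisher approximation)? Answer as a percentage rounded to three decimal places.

6.020%

Ex-post: 8.5% − 2.48% = 6.020%
So the realized real rate is 6.020%.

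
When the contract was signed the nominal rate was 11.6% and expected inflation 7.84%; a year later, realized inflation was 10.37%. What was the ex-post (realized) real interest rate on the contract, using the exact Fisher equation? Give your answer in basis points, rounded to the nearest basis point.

111 basis points

Ex-post: (1 + 0.1160)/(1 + 0.1037) − 1 = 1.1144%
So the realized real rate is 111 basis points.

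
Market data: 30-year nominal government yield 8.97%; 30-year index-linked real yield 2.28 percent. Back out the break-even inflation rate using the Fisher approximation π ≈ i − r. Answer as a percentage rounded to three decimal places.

π ≈ i − r = 8.97% − 2.28% → 6.690%.

6.690%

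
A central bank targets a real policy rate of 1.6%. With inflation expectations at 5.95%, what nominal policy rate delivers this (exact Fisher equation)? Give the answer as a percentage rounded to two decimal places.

7.65%

(1 + i) = (1 + r)(1 + π) = 1.01600 × 1.05950 = 1.076452
i = 1.076452 − 1, so the required nominal rate is 7.65%.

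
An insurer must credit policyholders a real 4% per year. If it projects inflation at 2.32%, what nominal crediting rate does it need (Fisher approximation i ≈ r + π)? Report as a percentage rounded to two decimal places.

6.32%

i ≈ r + π = 4% + 2.32% = 6.32%.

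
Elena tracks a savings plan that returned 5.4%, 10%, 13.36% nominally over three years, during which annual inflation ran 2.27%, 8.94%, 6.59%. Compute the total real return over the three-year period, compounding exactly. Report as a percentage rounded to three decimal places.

10.673%

Compound the nominal returns: 1.0540 × 1.1000 × 1.1336 = 1.314296.
Compound inflation: 1.0227 × 1.0894 × 1.0659 = 1.187551.
Deflate: 1.314296 / 1.187551 = 1.106728.
Total real return = 1.106728 − 1 → 10.673%.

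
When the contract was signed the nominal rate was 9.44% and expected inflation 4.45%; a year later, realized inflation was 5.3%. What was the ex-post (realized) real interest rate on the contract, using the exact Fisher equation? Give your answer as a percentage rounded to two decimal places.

3.93%

Ex-post: (1 + 0.0944)/(1 + 0.0530) − 1 = 3.9316%
So the realized real rate is 3.93%.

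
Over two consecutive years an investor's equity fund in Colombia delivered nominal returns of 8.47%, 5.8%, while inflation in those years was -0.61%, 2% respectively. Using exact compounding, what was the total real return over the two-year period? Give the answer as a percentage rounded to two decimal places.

13.20%

Nominal growth factor = 1.0847 × 1.0580 = 1.147613
Price-level growth factor = 0.9939 × 1.0200 = 1.013778
Real growth factor = 1.147613 / 1.013778 = 1.132016
Total real return = 1.132016 − 1 → 13.20%.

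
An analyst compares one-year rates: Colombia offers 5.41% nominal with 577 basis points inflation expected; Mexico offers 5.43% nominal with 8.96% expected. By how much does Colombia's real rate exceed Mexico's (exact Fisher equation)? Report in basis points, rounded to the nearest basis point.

Colombia: (1 + 0.0541)/(1 + 0.0577) − 1 = -0.3404%
Mexico: (1 + 0.0543)/(1 + 0.0896) − 1 = -3.2397%
Differential = -0.3404% − (-3.2397%) = 2.8994% → 290 basis points.

290 basis points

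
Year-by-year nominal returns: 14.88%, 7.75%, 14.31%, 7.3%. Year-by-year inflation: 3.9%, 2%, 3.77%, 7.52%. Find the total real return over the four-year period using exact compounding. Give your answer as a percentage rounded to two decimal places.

28.40%

Compound the nominal returns: 1.1488 × 1.0775 × 1.1431 × 1.0730 = 1.518258.
Compound inflation: 1.0390 × 1.0200 × 1.0377 × 1.0752 = 1.182434.
Deflate: 1.518258 / 1.182434 = 1.284011.
Total real return = 1.284011 − 1 → 28.40%.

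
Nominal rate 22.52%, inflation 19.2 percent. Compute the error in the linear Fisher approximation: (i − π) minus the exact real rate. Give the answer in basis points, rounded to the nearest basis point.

53 basis points

Approximate: r ≈ 22.520% − 19.200% = 3.3200%
Exact: (1 + 0.2252)/(1 + 0.1920) − 1 = 2.7852%
Error = 3.3200% − 2.7852% = 0.5348% → 53 basis points.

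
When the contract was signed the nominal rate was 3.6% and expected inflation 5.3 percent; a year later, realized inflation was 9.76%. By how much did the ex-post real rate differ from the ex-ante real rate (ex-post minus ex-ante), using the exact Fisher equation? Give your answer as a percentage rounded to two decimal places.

Ex-ante: (1 + 0.0360)/(1 + 0.0530) − 1 = -1.6144%
Ex-post: (1 + 0.0360)/(1 + 0.0976) − 1 = -5.6122%
Difference (ex-post − ex-ante) = -3.9978% → -4.00%.

-4.00%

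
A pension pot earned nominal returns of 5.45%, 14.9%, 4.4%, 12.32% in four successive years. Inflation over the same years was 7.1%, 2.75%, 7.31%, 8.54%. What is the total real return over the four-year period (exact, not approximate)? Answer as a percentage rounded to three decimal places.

Compound the nominal returns: 1.0545 × 1.1490 × 1.0440 × 1.1232 = 1.420771.
Compound inflation: 1.0710 × 1.0275 × 1.0731 × 1.0854 = 1.281744.
Deflate: 1.420771 / 1.281744 = 1.108467.
Total real return = 1.108467 − 1 → 10.847%.

10.847%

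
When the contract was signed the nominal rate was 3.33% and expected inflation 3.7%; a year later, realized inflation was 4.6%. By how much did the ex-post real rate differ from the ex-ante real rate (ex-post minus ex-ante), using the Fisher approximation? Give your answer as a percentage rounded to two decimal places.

Ex-ante: 3.33% − 3.7% = -0.370%
Ex-post: 3.33% − 4.6% = -1.270%
Difference (ex-post − ex-ante) = -0.9000% → -0.90%.

-0.90%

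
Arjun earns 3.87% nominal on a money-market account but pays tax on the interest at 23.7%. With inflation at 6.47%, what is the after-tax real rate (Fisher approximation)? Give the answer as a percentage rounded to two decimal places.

-3.52%

After-tax nominal return = 3.87% × (1 − 0.237) = 2.95281%.
r ≈ 2.95281% − 6.47% → -3.52%.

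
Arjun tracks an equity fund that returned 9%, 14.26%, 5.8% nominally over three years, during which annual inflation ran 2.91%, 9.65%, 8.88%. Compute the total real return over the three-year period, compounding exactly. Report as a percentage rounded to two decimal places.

Compound the nominal returns: 1.0900 × 1.1426 × 1.0580 = 1.317669.
Compound inflation: 1.0291 × 1.0965 × 1.0888 = 1.228611.
Deflate: 1.317669 / 1.228611 = 1.072487.
Total real return = 1.072487 − 1 → 7.25%.

7.25%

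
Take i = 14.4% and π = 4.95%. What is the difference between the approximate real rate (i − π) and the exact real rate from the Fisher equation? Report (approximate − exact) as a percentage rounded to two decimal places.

Approximate: r ≈ 14.400% − 4.950% = 9.4500%
Exact: (1 + 0.1440)/(1 + 0.0495) − 1 = 9.0043%
Error = 9.4500% − 9.0043% = 0.4457% → 0.45%.

0.45%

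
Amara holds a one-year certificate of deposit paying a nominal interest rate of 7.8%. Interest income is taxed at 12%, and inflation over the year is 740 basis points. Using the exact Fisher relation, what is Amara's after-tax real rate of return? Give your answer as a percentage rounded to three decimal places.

After-tax nominal return = 7.8% × (1 − 0.12) = 6.8640%.
1 + r = 1.06864 / 1.07400 = 0.995009
After-tax real rate = 0.995009 − 1 → -0.499%.

-0.499%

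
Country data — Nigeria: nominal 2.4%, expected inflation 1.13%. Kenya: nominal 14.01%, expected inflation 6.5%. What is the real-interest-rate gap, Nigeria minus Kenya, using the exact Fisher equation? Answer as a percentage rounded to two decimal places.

-5.80%

Nigeria: (1 + 0.0240)/(1 + 0.0113) − 1 = 1.2558%
Kenya: (1 + 0.1401)/(1 + 0.0650) − 1 = 7.0516%
Differential = 1.2558% − 7.0516% = -5.7958% → -5.80%.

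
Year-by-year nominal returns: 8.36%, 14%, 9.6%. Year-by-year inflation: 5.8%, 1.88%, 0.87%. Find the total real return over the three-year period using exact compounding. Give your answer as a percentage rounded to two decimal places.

24.52%

Compound the nominal returns: 1.0836 × 1.1400 × 1.0960 = 1.353893.
Compound inflation: 1.0580 × 1.0188 × 1.0087 = 1.087268.
Deflate: 1.353893 / 1.087268 = 1.245225.
Total real return = 1.245225 − 1 → 24.52%.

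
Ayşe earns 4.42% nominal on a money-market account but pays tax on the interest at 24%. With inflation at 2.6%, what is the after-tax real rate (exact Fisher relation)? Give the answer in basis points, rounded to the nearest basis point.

74 basis points

After-tax nominal return = 4.42% × (1 − 0.24) = 3.3592%.
1 + r = 1.033592 / 1.02600 = 1.007400
After-tax real rate = 1.007400 − 1 → 74 basis points.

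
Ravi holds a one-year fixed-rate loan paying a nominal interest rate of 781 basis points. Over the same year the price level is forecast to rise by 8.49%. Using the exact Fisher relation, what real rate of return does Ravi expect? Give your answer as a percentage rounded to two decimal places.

-0.63%

1 + r = 1.07810 / 1.08490 = 0.993732
r = 0.993732 − 1 = -0.6268%, i.e. -0.63%.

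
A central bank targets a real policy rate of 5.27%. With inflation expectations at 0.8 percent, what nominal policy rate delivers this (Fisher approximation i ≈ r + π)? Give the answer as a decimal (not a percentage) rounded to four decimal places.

i ≈ r + π = 5.27% + 0.8% = 0.0607.

0.0607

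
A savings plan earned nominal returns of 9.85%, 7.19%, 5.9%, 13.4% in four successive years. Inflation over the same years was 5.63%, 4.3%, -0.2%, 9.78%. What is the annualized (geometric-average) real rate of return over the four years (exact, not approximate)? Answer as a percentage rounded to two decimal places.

4.04%

Compound the nominal returns: 1.0985 × 1.0719 × 1.0590 × 1.1340 = 1.41404538.
Compound inflation: 1.0563 × 1.0430 × 0.9980 × 1.0978 = 1.20705027.
Deflate: 1.41404538 / 1.20705027 = 1.17148840.
Annualized real rate = 1.17148840^(1/4) − 1 = 4.0362% → 4.04%.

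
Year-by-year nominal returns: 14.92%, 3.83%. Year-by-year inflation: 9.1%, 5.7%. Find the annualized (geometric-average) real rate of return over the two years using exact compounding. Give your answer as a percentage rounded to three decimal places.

1.721%

Nominal growth factor = 1.1492 × 1.0383 = 1.19321436
Price-level growth factor = 1.0910 × 1.0570 = 1.15318700
Real growth factor = 1.19321436 / 1.15318700 = 1.03471021
Annualized real rate = 1.03471021^(1/2) − 1 = 1.7207% → 1.721%.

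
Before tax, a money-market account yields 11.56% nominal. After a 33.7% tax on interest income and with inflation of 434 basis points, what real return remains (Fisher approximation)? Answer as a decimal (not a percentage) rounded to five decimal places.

After-tax nominal return = 11.56% × (1 − 0.337) = 7.66428%.
r ≈ 7.66428% − 4.34% → 0.03324.

0.03324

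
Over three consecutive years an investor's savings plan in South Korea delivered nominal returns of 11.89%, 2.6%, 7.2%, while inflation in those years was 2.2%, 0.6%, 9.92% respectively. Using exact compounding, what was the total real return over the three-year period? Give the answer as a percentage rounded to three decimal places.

8.895%

Compound the nominal returns: 1.1189 × 1.0260 × 1.0720 = 1.230647.
Compound inflation: 1.0220 × 1.0060 × 1.0992 = 1.130123.
Deflate: 1.230647 / 1.130123 = 1.088950.
Total real return = 1.088950 − 1 → 8.895%.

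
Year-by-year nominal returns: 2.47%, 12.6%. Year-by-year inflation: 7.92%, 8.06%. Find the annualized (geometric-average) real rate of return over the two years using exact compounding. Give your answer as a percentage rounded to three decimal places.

Compound the nominal returns: 1.0247 × 1.1260 = 1.15381220.
Compound inflation: 1.0792 × 1.0806 = 1.16618352.
Deflate: 1.15381220 / 1.16618352 = 0.98939162.
Annualized real rate = 0.98939162^(1/2) − 1 = -0.5318% → -0.532%.

-0.532%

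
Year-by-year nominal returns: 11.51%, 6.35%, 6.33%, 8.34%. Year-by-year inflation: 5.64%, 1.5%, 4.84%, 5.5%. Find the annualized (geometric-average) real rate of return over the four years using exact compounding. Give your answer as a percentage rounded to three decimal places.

Compound the nominal returns: 1.1151 × 1.0635 × 1.0633 × 1.0834 = 1.36614235.
Compound inflation: 1.0564 × 1.0150 × 1.0484 × 1.0550 = 1.18597056.
Deflate: 1.36614235 / 1.18597056 = 1.15191928.
Annualized real rate = 1.15191928^(1/4) − 1 = 3.5990% → 3.599%.

3.599%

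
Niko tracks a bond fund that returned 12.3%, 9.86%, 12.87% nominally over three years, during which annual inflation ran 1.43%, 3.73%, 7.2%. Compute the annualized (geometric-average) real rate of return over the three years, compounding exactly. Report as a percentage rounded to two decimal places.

7.28%

Nominal growth factor = 1.1230 × 1.0986 × 1.1287 = 1.39250857
Price-level growth factor = 1.0143 × 1.0373 × 1.0720 = 1.12788699
Real growth factor = 1.39250857 / 1.12788699 = 1.23461710
Annualized real rate = 1.23461710^(1/3) − 1 = 7.2780% → 7.28%.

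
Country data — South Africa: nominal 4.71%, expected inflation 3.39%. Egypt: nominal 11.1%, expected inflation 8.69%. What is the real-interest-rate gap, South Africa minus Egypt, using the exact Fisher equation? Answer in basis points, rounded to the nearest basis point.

South Africa: (1 + 0.0471)/(1 + 0.0339) − 1 = 1.2767%
Egypt: (1 + 0.1110)/(1 + 0.0869) − 1 = 2.2173%
Differential = 1.2767% − 2.2173% = -0.9406% → -94 basis points.

-94 basis points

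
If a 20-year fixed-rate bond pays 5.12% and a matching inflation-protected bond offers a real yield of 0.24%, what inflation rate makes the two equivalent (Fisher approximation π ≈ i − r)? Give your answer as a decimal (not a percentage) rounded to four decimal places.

π ≈ i − r = 5.12% − 0.24% → 0.0488.

0.0488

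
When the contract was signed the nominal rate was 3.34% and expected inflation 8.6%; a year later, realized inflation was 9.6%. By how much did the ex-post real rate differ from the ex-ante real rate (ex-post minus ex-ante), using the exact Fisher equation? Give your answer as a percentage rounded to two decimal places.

Ex-ante: (1 + 0.0334)/(1 + 0.0860) − 1 = -4.8435%
Ex-post: (1 + 0.0334)/(1 + 0.0960) − 1 = -5.7117%
Difference (ex-post − ex-ante) = -0.8682% → -0.87%.

-0.87%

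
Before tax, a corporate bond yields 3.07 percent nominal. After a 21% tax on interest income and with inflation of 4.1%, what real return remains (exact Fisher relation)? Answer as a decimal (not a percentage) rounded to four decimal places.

-0.0161

After-tax nominal return = 3.07% × (1 − 0.21) = 2.4253%.
1 + r = 1.024253 / 1.04100 = 0.983913
After-tax real rate = 0.983913 − 1 → -0.0161.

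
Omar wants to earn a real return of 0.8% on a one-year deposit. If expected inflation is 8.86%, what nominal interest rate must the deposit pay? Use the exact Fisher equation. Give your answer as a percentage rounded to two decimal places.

(1 + i) = (1 + r)(1 + π) = 1.00800 × 1.08860 = 1.0973088
i = 1.0973088 − 1, so the required nominal rate is 9.73%.

9.73%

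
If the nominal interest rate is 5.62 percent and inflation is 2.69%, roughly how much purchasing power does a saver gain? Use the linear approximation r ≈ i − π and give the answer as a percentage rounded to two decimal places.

r ≈ i − π = 5.62% − 2.69% = 2.93%.

2.93%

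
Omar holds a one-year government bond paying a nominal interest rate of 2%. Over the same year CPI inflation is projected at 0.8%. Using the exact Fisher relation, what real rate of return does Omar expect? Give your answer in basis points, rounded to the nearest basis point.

119 basis points

1 + r = 1.02000 / 1.00800 = 1.011905
r = 1.011905 − 1 = 1.1905%, i.e. 119 basis points.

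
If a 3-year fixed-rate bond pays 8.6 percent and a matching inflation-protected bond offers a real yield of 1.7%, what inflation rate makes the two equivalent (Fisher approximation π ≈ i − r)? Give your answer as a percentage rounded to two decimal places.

π ≈ i − r = 8.6% − 1.7% → 6.90%.

6.90%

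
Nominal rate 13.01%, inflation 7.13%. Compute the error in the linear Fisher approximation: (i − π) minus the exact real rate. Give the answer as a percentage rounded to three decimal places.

0.391%

Approximate: r ≈ 13.010% − 7.130% = 5.8800%
Exact: (1 + 0.1301)/(1 + 0.0713) − 1 = 5.4887%
Error = 5.8800% − 5.4887% = 0.3913% → 0.391%.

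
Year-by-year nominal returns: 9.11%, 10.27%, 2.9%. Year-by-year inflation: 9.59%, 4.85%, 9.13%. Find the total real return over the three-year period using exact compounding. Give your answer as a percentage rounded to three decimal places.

Nominal growth factor = 1.0911 × 1.1027 × 1.0290 = 1.238047
Price-level growth factor = 1.0959 × 1.0485 × 1.0913 = 1.253960
Real growth factor = 1.238047 / 1.253960 = 0.987311
Total real return = 0.987311 − 1 → -1.269%.

-1.269%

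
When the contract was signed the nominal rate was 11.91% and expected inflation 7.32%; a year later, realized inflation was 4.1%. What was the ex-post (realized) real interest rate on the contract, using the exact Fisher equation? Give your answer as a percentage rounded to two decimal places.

7.50%

Ex-post: (1 + 0.1191)/(1 + 0.0410) − 1 = 7.5024%
So the realized real rate is 7.50%.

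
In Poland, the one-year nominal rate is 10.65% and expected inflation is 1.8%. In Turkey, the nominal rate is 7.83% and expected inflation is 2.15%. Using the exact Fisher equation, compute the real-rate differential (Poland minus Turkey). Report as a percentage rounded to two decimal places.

3.13%

Poland: (1 + 0.1065)/(1 + 0.0180) − 1 = 8.6935%
Turkey: (1 + 0.0783)/(1 + 0.0215) − 1 = 5.5605%
Differential = 8.6935% − 5.5605% = 3.1331% → 3.13%.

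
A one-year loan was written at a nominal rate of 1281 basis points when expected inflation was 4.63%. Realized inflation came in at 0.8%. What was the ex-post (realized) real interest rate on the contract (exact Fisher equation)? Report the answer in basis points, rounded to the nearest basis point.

1191 basis points

Ex-post: (1 + 0.1281)/(1 + 0.0080) − 1 = 11.9147%
So the realized real rate is 1191 basis points.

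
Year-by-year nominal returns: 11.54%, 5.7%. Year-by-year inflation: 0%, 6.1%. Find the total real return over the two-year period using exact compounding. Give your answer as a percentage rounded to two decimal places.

Compound the nominal returns: 1.1154 × 1.0570 = 1.178978.
Compound inflation: 1.0000 × 1.0610 = 1.061000.
Deflate: 1.178978 / 1.061000 = 1.111195.
Total real return = 1.111195 − 1 → 11.12%.

11.12%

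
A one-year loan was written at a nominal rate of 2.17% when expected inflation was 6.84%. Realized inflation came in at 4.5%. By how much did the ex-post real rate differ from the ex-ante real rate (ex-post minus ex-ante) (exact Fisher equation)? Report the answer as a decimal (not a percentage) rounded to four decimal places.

Ex-ante: (1 + 0.0217)/(1 + 0.0684) − 1 = -4.3710%
Ex-post: (1 + 0.0217)/(1 + 0.0450) − 1 = -2.2297%
Difference (ex-post − ex-ante) = 2.1414% → 0.0214.

0.0214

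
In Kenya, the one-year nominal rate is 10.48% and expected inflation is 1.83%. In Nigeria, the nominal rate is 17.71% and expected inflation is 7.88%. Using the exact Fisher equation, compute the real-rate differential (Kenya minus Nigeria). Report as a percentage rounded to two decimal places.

-0.62%

Kenya: (1 + 0.1048)/(1 + 0.0183) − 1 = 8.4945%
Nigeria: (1 + 0.1771)/(1 + 0.0788) − 1 = 9.1120%
Differential = 8.4945% − 9.1120% = -0.6174% → -0.62%.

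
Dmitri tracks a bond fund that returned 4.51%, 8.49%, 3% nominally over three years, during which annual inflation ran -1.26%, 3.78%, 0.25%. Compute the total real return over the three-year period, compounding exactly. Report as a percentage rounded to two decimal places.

13.68%

Nominal growth factor = 1.0451 × 1.0849 × 1.0300 = 1.167844
Price-level growth factor = 0.9874 × 1.0378 × 1.0025 = 1.027286
Real growth factor = 1.167844 / 1.027286 = 1.136825
Total real return = 1.136825 − 1 → 13.68%.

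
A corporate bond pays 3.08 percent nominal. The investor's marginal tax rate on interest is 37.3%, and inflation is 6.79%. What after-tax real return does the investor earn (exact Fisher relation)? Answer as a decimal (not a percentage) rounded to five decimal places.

After-tax nominal return = 3.08% × (1 − 0.373) = 1.93116%.
1 + r = 1.0193116 / 1.06790 = 0.954501
After-tax real rate = 0.954501 − 1 → -0.04550.

-0.04550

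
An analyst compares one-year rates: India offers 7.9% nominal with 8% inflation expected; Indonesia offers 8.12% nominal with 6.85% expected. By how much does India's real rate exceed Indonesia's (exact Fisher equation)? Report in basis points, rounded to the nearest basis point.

-128 basis points

India: (1 + 0.0790)/(1 + 0.0800) − 1 = -0.0926%
Indonesia: (1 + 0.0812)/(1 + 0.0685) − 1 = 1.1886%
Differential = -0.0926% − 1.1886% = -1.2812% → -128 basis points.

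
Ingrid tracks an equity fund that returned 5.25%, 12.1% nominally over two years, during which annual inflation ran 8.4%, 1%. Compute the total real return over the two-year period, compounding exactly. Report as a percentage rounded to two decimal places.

7.76%

Compound the nominal returns: 1.0525 × 1.1210 = 1.179853.
Compound inflation: 1.0840 × 1.0100 = 1.094840.
Deflate: 1.179853 / 1.094840 = 1.077648.
Total real return = 1.077648 − 1 → 7.76%.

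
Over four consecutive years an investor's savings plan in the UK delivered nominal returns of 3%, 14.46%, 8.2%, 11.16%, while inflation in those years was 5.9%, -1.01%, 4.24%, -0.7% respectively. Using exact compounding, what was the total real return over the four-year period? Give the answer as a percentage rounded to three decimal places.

Nominal growth factor = 1.0300 × 1.1446 × 1.0820 × 1.1116 = 1.417969
Price-level growth factor = 1.0590 × 0.9899 × 1.0424 × 0.9930 = 1.085103
Real growth factor = 1.417969 / 1.085103 = 1.306760
Total real return = 1.306760 − 1 → 30.676%.

30.676%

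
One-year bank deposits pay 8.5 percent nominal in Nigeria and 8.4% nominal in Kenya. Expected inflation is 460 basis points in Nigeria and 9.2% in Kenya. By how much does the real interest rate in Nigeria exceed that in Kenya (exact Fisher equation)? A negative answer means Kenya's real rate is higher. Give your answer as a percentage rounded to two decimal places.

4.46%

Nigeria: (1 + 0.0850)/(1 + 0.0460) − 1 = 3.7285%
Kenya: (1 + 0.0840)/(1 + 0.0920) − 1 = -0.7326%
Differential = 3.7285% − (-0.7326%) = 4.4611% → 4.46%.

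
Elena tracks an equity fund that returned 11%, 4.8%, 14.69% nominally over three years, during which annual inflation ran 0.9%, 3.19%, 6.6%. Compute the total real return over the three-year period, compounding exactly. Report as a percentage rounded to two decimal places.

Nominal growth factor = 1.1100 × 1.0480 × 1.1469 = 1.334166
Price-level growth factor = 1.0090 × 1.0319 × 1.0660 = 1.109905
Real growth factor = 1.334166 / 1.109905 = 1.202054
Total real return = 1.202054 − 1 → 20.21%.

20.21%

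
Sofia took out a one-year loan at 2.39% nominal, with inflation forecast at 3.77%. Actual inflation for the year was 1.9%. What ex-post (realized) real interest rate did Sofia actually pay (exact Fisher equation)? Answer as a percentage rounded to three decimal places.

0.481%

Ex-post: (1 + 0.0239)/(1 + 0.0190) − 1 = 0.4809%
So the realized real rate is 0.481%.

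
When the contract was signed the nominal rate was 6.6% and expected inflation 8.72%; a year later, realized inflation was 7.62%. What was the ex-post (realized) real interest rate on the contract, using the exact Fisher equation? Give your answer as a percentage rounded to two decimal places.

-0.95%

Ex-post: (1 + 0.0660)/(1 + 0.0762) − 1 = -0.9478%
So the realized real rate is -0.95%.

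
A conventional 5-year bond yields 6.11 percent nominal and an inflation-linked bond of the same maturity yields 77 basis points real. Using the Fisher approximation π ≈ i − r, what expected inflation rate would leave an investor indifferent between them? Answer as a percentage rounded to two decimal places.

π ≈ i − r = 6.11% − 0.77% → 5.34%.

5.34%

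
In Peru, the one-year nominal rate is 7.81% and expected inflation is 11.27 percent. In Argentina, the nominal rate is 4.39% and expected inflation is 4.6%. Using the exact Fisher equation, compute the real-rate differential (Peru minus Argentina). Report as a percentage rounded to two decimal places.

Peru: (1 + 0.0781)/(1 + 0.1127) − 1 = -3.1096%
Argentina: (1 + 0.0439)/(1 + 0.0460) − 1 = -0.2008%
Differential = -3.1096% − (-0.2008%) = -2.9088% → -2.91%.

-2.91%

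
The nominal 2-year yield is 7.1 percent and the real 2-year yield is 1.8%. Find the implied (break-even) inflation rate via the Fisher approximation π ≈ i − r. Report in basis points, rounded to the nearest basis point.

530 basis points

π ≈ i − r = 7.1% − 1.8% → 530 basis points.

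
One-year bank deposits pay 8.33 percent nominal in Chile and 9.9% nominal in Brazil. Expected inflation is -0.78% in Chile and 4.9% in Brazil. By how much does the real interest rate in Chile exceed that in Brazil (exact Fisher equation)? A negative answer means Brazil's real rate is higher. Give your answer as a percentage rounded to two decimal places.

4.42%

Chile: (1 + 0.0833)/(1 − 0.0078) − 1 = 9.1816%
Brazil: (1 + 0.0990)/(1 + 0.0490) − 1 = 4.7664%
Differential = 9.1816% − 4.7664% = 4.4152% → 4.42%.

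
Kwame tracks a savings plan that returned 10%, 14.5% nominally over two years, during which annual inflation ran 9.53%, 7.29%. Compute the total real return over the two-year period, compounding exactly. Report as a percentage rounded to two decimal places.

7.18%

Nominal growth factor = 1.1000 × 1.1450 = 1.259500
Price-level growth factor = 1.0953 × 1.0729 = 1.175147
Real growth factor = 1.259500 / 1.175147 = 1.071780
Total real return = 1.071780 − 1 → 7.18%.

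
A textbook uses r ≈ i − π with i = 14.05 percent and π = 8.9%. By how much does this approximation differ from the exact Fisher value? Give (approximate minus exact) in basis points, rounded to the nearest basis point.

42 basis points

Approximate: r ≈ 14.050% − 8.900% = 5.1500%
Exact: (1 + 0.1405)/(1 + 0.0890) − 1 = 4.7291%
Error = 5.1500% − 4.7291% = 0.4209% → 42 basis points.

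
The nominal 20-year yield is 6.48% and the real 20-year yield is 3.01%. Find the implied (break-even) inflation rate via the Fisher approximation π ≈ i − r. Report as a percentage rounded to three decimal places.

π ≈ i − r = 6.48% − 3.01% → 3.470%.

3.470%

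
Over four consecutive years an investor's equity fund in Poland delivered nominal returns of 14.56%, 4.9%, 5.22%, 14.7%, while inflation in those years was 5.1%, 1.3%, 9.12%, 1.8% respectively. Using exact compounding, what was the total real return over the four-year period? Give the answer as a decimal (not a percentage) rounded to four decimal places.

0.2263

Nominal growth factor = 1.1456 × 1.0490 × 1.0522 × 1.1470 = 1.450341
Price-level growth factor = 1.0510 × 1.0130 × 1.0912 × 1.0180 = 1.182672
Real growth factor = 1.450341 / 1.182672 = 1.226326
Total real return = 1.226326 − 1 → 0.2263.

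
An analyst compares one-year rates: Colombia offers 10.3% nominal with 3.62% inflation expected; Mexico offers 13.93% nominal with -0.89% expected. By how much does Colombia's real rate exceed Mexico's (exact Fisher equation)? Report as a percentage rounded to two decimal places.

-8.51%

Colombia: (1 + 0.1030)/(1 + 0.0362) − 1 = 6.4466%
Mexico: (1 + 0.1393)/(1 − 0.0089) − 1 = 14.9531%
Differential = 6.4466% − 14.9531% = -8.5065% → -8.51%.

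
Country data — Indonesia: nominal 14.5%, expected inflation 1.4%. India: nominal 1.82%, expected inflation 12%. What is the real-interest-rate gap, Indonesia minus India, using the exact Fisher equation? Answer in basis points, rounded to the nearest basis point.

2201 basis points

Indonesia: (1 + 0.1450)/(1 + 0.0140) − 1 = 12.9191%
India: (1 + 0.0182)/(1 + 0.1200) − 1 = -9.0893%
Differential = 12.9191% − (-9.0893%) = 22.0084% → 2201 basis points.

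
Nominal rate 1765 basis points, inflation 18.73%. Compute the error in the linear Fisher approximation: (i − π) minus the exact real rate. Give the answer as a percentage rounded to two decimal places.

-0.17%

Approximate: r ≈ 17.650% − 18.730% = -1.0800%
Exact: (1 + 0.1765)/(1 + 0.1873) − 1 = -0.9096%
Error = -1.0800% − (-0.9096%) = -0.1704% → -0.17%.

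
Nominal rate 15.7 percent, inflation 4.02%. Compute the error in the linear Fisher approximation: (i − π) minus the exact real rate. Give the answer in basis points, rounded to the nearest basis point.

Approximate: r ≈ 15.700% − 4.020% = 11.6800%
Exact: (1 + 0.1570)/(1 + 0.0402) − 1 = 11.2286%
Error = 11.6800% − 11.2286% = 0.4514% → 45 basis points.

45 basis points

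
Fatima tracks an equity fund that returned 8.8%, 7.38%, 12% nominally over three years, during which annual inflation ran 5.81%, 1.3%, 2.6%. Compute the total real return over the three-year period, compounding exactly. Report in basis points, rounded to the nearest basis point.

Compound the nominal returns: 1.0880 × 1.0738 × 1.1200 = 1.308490.
Compound inflation: 1.0581 × 1.0130 × 1.0260 = 1.099724.
Deflate: 1.308490 / 1.099724 = 1.189835.
Total real return = 1.189835 − 1 → 1898 basis points.

1898 basis points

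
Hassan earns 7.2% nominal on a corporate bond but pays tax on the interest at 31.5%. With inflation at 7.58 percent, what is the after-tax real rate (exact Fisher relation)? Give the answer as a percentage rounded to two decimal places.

After-tax nominal return = 7.2% × (1 − 0.315) = 4.9320%.
1 + r = 1.04932 / 1.07580 = 0.975386
After-tax real rate = 0.975386 − 1 → -2.46%.

-2.46%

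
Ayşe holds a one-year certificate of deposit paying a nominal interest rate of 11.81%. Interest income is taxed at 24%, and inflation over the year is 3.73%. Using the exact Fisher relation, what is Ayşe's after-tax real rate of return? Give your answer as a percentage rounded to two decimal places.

5.06%

After-tax nominal return = 11.81% × (1 − 0.24) = 8.9756%.
1 + r = 1.089756 / 1.03730 = 1.050570
After-tax real rate = 1.050570 − 1 → 5.06%.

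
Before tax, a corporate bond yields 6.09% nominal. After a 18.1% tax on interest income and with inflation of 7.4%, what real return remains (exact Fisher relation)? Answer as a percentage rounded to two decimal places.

-2.25%

After-tax nominal return = 6.09% × (1 − 0.181) = 4.98771%.
1 + r = 1.0498771 / 1.07400 = 0.977539
After-tax real rate = 0.977539 − 1 → -2.25%.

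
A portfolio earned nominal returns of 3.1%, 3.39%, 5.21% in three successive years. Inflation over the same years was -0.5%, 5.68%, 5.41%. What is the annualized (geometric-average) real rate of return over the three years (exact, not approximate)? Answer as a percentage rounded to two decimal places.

Nominal growth factor = 1.0310 × 1.0339 × 1.0521 = 1.12148694
Price-level growth factor = 0.9950 × 1.0568 × 1.0541 = 1.10840302
Real growth factor = 1.12148694 / 1.10840302 = 1.01180430
Annualized real rate = 1.01180430^(1/3) − 1 = 0.3919% → 0.39%.

0.39%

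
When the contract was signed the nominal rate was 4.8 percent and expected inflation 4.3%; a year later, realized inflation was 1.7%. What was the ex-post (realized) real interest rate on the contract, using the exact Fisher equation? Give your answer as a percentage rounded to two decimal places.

3.05%

Ex-post: (1 + 0.0480)/(1 + 0.0170) − 1 = 3.0482%
So the realized real rate is 3.05%.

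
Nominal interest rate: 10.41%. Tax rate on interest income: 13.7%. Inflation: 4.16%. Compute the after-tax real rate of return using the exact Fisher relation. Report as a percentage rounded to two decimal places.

4.63%

After-tax nominal return = 10.41% × (1 − 0.137) = 8.98383%.
1 + r = 1.0898383 / 1.04160 = 1.046312
After-tax real rate = 1.046312 − 1 → 4.63%.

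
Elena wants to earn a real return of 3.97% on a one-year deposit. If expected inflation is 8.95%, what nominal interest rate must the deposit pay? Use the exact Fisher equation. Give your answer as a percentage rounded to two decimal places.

(1 + i) = (1 + r)(1 + π) = 1.03970 × 1.08950 = 1.13275315
i = 1.13275315 − 1, so the required nominal rate is 13.28%.

13.28%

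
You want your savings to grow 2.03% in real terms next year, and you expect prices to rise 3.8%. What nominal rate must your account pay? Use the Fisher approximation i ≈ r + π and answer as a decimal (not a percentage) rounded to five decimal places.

0.05830

i ≈ r + π = 2.03% + 3.8% = 0.05830.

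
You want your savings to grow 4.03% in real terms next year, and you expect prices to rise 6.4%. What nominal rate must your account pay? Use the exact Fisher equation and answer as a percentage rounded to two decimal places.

(1 + i) = (1 + r)(1 + π) = 1.04030 × 1.06400 = 1.1068792
i = 1.1068792 − 1, so the required nominal rate is 10.69%.

10.69%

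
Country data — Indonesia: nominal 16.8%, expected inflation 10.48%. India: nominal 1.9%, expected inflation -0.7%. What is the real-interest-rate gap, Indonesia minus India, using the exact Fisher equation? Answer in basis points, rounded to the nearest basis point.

310 basis points

Indonesia: (1 + 0.1680)/(1 + 0.1048) − 1 = 5.7205%
India: (1 + 0.0190)/(1 − 0.0070) − 1 = 2.6183%
Differential = 5.7205% − 2.6183% = 3.1022% → 310 basis points.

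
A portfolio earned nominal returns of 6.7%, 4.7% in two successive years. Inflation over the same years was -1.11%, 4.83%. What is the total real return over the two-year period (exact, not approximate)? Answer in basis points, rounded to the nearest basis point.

Nominal growth factor = 1.0670 × 1.0470 = 1.117149
Price-level growth factor = 0.9889 × 1.0483 = 1.036664
Real growth factor = 1.117149 / 1.036664 = 1.077639
Total real return = 1.077639 − 1 → 776 basis points.

776 basis points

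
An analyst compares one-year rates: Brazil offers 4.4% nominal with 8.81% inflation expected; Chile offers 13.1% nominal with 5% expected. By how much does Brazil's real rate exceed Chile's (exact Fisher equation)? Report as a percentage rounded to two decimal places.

-11.77%

Brazil: (1 + 0.0440)/(1 + 0.0881) − 1 = -4.0529%
Chile: (1 + 0.1310)/(1 + 0.0500) − 1 = 7.7143%
Differential = -4.0529% − 7.7143% = -11.7672% → -11.77%.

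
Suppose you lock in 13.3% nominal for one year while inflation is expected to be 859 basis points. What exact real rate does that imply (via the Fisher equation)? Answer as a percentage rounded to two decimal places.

By the Fisher equation, 1 + r = (1 + i)/(1 + π).
1 + r = 1.13300 / 1.08590 = 1.043374
r = 1.043374 − 1 = 4.3374%, i.e. 4.34%.

4.34%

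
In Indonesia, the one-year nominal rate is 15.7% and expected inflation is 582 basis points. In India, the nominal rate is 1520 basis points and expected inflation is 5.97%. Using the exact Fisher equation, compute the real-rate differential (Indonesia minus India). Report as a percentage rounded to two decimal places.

Indonesia: (1 + 0.1570)/(1 + 0.0582) − 1 = 9.3366%
India: (1 + 0.1520)/(1 + 0.0597) − 1 = 8.7100%
Differential = 9.3366% − 8.7100% = 0.6266% → 0.63%.

0.63%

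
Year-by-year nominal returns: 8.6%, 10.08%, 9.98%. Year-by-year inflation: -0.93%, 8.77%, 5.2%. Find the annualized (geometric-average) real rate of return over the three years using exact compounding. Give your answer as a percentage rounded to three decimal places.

5.066%

Compound the nominal returns: 1.0860 × 1.1008 × 1.0998 = 1.31477659.
Compound inflation: 0.9907 × 1.0877 × 1.0520 = 1.13361878.
Deflate: 1.31477659 / 1.13361878 = 1.15980488.
Annualized real rate = 1.15980488^(1/3) − 1 = 5.0659% → 5.066%.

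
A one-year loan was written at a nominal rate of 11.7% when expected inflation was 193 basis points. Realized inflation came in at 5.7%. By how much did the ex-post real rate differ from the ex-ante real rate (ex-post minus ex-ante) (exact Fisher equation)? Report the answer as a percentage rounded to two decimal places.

Ex-ante: (1 + 0.1170)/(1 + 0.0193) − 1 = 9.5850%
Ex-post: (1 + 0.1170)/(1 + 0.0570) − 1 = 5.6764%
Difference (ex-post − ex-ante) = -3.9086% → -3.91%.

-3.91%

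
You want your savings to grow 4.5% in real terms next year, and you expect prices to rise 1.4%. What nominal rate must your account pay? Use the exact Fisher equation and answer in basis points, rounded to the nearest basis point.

(1 + i) = (1 + r)(1 + π) = 1.04500 × 1.01400 = 1.05963
i = 1.05963 − 1, so the required nominal rate is 596 basis points.

596 basis points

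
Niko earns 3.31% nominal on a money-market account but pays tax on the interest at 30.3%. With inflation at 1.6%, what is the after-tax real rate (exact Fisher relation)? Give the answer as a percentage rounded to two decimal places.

0.70%

After-tax nominal return = 3.31% × (1 − 0.303) = 2.30707%.
1 + r = 1.0230707 / 1.01600 = 1.006959
After-tax real rate = 1.006959 − 1 → 0.70%.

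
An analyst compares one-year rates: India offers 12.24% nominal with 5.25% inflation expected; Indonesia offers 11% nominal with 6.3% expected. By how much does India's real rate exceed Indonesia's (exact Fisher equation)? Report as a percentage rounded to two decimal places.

2.22%

India: (1 + 0.1224)/(1 + 0.0525) − 1 = 6.6413%
Indonesia: (1 + 0.1100)/(1 + 0.0630) − 1 = 4.4214%
Differential = 6.6413% − 4.4214% = 2.2199% → 2.22%.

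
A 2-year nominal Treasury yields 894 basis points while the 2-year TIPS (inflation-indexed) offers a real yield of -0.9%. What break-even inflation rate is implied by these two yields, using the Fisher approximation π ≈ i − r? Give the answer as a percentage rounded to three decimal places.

9.840%

π ≈ i − r = 8.94% − (-0.9%) → 9.840%.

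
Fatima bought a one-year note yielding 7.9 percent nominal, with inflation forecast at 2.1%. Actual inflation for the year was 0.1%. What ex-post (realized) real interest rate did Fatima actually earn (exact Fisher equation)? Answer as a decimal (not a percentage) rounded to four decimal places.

0.0779

Ex-post: (1 + 0.0790)/(1 + 0.0010) − 1 = 7.7922%
So the realized real rate is 0.0779.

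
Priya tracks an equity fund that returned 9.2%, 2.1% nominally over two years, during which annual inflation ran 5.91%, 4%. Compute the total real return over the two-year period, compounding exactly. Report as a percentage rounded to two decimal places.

Compound the nominal returns: 1.0920 × 1.0210 = 1.114932.
Compound inflation: 1.0591 × 1.0400 = 1.101464.
Deflate: 1.114932 / 1.101464 = 1.012227.
Total real return = 1.012227 − 1 → 1.22%.

1.22%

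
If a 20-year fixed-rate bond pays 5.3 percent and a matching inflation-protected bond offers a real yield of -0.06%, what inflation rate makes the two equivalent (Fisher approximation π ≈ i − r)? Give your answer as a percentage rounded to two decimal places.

5.36%

π ≈ i − r = 5.3% − (-0.06%) → 5.36%.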